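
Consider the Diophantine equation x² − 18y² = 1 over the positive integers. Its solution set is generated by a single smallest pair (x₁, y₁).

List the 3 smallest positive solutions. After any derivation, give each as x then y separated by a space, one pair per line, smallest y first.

17 4
577 136
19601 4620

d=18: √d = [4; 4,8] (ℓ=2, even), read p_1/q_1
step 0: (4, 1)  from 4·(1,0) + (0,1)
step 1: (17, 4)  from 4·(4,1) + (1,0)
→ (17, 4).  Check: 17²=289, 18·4²=288, difference 1.
(x_2, y_2) = (17·17 + 18·4·4, 17·4 + 4·17) = (577, 136)
(x_3, y_3) = (17·577 + 18·4·136, 17·136 + 4·577) = (19601, 4620)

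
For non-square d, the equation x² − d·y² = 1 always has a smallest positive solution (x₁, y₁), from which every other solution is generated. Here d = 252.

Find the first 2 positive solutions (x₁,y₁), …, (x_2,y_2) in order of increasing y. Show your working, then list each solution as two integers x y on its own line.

127 8
32257 2032

[15; 1,6,1,30] for √252; ℓ=4 ⇒ convergent index 3
step 0: (15, 1)  from 15·(1,0) + (0,1)
step 1: (16, 1)  from 1·(15,1) + (1,0)
step 2: (111, 7)  from 6·(16,1) + (15,1)
step 3: (127, 8)  from 1·(111,7) + (16,1)
fundamental: x₁=127, y₁=8  (since 16129 − 252·64 = 1)
n=2: (127,8)∘(127,8) = (127·127+252·8·8, 127·8+8·127) = (32257,2032)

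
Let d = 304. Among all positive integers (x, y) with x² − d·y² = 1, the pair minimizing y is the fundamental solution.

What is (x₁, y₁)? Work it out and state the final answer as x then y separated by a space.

[17; 2,3,2,1,1,1,1,1,2,3,2,34] for √304; ℓ=12 ⇒ convergent index 11
a_0=17:  p_0=17·1+0=17,  q_0=17·0+1=1
…
a_4=1:  p_4=1·279+122=401,  q_4=1·16+7=23
a_5=1:  p_5=1·401+279=680,  q_5=1·23+16=39
a_6=1:  p_6=1·680+401=1081,  q_6=1·39+23=62
a_7=1:  p_7=1·1081+680=1761,  q_7=1·62+39=101
…
a_10=3:  p_10=3·7445+2842=25177,  q_10=3·427+163=1444
a_11=2:  p_11=2·25177+7445=57799,  q_11=2·1444+427=3315
→ (57799, 3315).  Check: 57799²=3340724401, 304·3315²=3340724400, difference 1.

57799 3315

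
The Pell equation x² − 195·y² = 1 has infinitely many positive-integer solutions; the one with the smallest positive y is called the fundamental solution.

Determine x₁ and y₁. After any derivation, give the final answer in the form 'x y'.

[13; 1,26] for √195; ℓ=2 ⇒ convergent index 1
step 0: (13, 1)  from 13·(1,0) + (0,1)
step 1: (14, 1)  from 1·(13,1) + (1,0)
(x₁, y₁) = (14, 1);  14² − 195·1² = 1 ✓

14 1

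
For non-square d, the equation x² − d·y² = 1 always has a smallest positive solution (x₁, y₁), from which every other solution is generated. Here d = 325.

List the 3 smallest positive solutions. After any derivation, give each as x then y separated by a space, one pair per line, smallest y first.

649 36
842401 46728
1093435849 60652908

d=325: √d = [18; 36] (ℓ=1, odd), read p_1/q_1
i=0: a=18 ⇒ p=18, q=1
i=1: a=36 ⇒ p=649, q=36
fundamental: x₁=649, y₁=36  (since 421201 − 325·1296 = 1)
(649+36√325)^2 = 842401 + 46728√325
(649+36√325)^3 = 1093435849 + 60652908√325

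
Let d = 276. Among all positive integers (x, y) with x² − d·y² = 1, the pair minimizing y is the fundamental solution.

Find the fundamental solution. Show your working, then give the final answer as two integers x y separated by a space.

√276 = [16; 1,1,1,1,2,2,2,1,1,1,1,32, …], period ℓ=12 (even) → k=11
step 0: (16, 1)  from 16·(1,0) + (0,1)
step 1: (17, 1)  from 1·(16,1) + (1,0)
…
step 3: (50, 3)  from 1·(33,2) + (17,1)
step 4: (83, 5)  from 1·(50,3) + (33,2)
step 5: (216, 13)  from 2·(83,5) + (50,3)
step 6: (515, 31)  from 2·(216,13) + (83,5)
step 7: (1246, 75)  from 2·(515,31) + (216,13)
step 8: (1761, 106)  from 1·(1246,75) + (515,31)
step 9: (3007, 181)  from 1·(1761,106) + (1246,75)
step 10: (4768, 287)  from 1·(3007,181) + (1761,106)
step 11: (7775, 468)  from 1·(4768,287) + (3007,181)
fundamental: x₁=7775, y₁=468  (since 60450625 − 276·219024 = 1)

7775 468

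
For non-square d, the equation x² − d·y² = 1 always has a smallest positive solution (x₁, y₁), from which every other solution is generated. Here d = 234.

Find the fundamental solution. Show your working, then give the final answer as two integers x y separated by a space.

d=234: √d = [15; 3,2,1,2,1,2,3,30] (ℓ=8, even), read p_7/q_7
i=0: a=15 ⇒ p=15, q=1
i=1: a=3 ⇒ p=46, q=3
i=2: a=2 ⇒ p=107, q=7
i=3: a=1 ⇒ p=153, q=10
…
i=6: a=2 ⇒ p=1545, q=101
i=7: a=3 ⇒ p=5201, q=340
→ (5201, 340).  Check: 5201²=27050401, 234·340²=27050400, difference 1.

5201 340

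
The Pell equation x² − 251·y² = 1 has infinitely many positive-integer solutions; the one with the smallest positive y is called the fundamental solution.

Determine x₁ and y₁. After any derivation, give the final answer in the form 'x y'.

3674890 231957

√251 = [15; 1,5,2,1,2,…,5,1,30, …], period ℓ=14 (even) → k=13
step 0: (15, 1)  from 15·(1,0) + (0,1)
…
step 2: (95, 6)  from 5·(16,1) + (15,1)
…
step 5: (808, 51)  from 2·(301,19) + (206,13)
…
step 7: (29563, 1866)  from 15·(1917,121) + (808,51)
step 8: (61043, 3853)  from 2·(29563,1866) + (1917,121)
step 9: (151649, 9572)  from 2·(61043,3853) + (29563,1866)
step 10: (212692, 13425)  from 1·(151649,9572) + (61043,3853)
step 11: (577033, 36422)  from 2·(212692,13425) + (151649,9572)
step 12: (3097857, 195535)  from 5·(577033,36422) + (212692,13425)
step 13: (3674890, 231957)  from 1·(3097857,195535) + (577033,36422)
(x₁, y₁) = (3674890, 231957);  3674890² − 251·231957² = 1 ✓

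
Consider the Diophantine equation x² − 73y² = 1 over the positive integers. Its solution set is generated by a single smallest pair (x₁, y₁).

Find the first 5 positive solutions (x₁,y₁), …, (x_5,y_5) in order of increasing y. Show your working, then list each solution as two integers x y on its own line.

2281249 267000
10408194000001 1218186966000
47487364308614281249 5557975596000801000
216661004683313632776000001 25358252540801244373932000
988515400545561595548925838281249 115696976500895037877980001335000

√73 → a₀=8, period (1,1,5,5,1,1,16); ℓ=7 odd so k=13
i=0: a=8 ⇒ p=8, q=1
i=1: a=1 ⇒ p=9, q=1
…
i=3: a=5 ⇒ p=94, q=11
i=4: a=5 ⇒ p=487, q=57
…
i=6: a=1 ⇒ p=1068, q=125
i=7: a=16 ⇒ p=17669, q=2068
…
i=9: a=1 ⇒ p=36406, q=4261
i=10: a=5 ⇒ p=200767, q=23498
…
i=12: a=1 ⇒ p=1241008, q=145249
i=13: a=1 ⇒ p=2281249, q=267000
(x₁, y₁) = (2281249, 267000);  2281249² − 73·267000² = 1 ✓
k=2:  x_2 = 2281249·2281249+73·267000·267000 = 10408194000001,  y_2 = 2281249·267000+267000·2281249 = 1218186966000
k=3:  x_3 = 2281249·10408194000001+73·267000·1218186966000 = 47487364308614281249,  y_3 = 2281249·1218186966000+267000·10408194000001 = 5557975596000801000
k=4:  x_4 = 2281249·47487364308614281249+73·267000·5557975596000801000 = 216661004683313632776000001,  y_4 = 2281249·5557975596000801000+267000·47487364308614281249 = 25358252540801244373932000
k=5:  x_5 = 2281249·216661004683313632776000001+73·267000·25358252540801244373932000 = 988515400545561595548925838281249,  y_5 = 2281249·25358252540801244373932000+267000·216661004683313632776000001 = 115696976500895037877980001335000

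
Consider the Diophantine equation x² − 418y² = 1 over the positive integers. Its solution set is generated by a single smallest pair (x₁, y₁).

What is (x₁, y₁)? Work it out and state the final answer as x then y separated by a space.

√418 → a₀=20, period (2,4,20,4,2,40); ℓ=6 even so k=5
i=0: a=20 ⇒ p=20, q=1
i=1: a=2 ⇒ p=41, q=2
i=2: a=4 ⇒ p=184, q=9
i=3: a=20 ⇒ p=3721, q=182
i=4: a=4 ⇒ p=15068, q=737
i=5: a=2 ⇒ p=33857, q=1656
→ (33857, 1656).  Check: 33857²=1146296449, 418·1656²=1146296448, difference 1.

33857 1656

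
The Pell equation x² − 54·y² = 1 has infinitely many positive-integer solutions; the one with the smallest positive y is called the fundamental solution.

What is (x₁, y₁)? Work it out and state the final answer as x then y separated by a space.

485 66

[7; 2,1,6,1,2,14] for √54; ℓ=6 ⇒ convergent index 5
step 0: (7, 1)  from 7·(1,0) + (0,1)
…
step 2: (22, 3)  from 1·(15,2) + (7,1)
step 3: (147, 20)  from 6·(22,3) + (15,2)
step 4: (169, 23)  from 1·(147,20) + (22,3)
step 5: (485, 66)  from 2·(169,23) + (147,20)
fundamental: x₁=485, y₁=66  (since 235225 − 54·4356 = 1)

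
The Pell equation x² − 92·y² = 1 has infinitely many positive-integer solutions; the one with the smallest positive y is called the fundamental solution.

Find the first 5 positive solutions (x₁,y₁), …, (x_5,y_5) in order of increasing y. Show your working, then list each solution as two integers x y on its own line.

√92 = [9; 1,1,2,4,2,1,1,18, …], period ℓ=8 (even) → k=7
step 0: (9, 1)  from 9·(1,0) + (0,1)
…
step 6: (681, 71)  from 1·(470,49) + (211,22)
step 7: (1151, 120)  from 1·(681,71) + (470,49)
→ (1151, 120).  Check: 1151²=1324801, 92·120²=1324800, difference 1.
k=2:  x_2 = 1151·1151+92·120·120 = 2649601,  y_2 = 1151·120+120·1151 = 276240
k=3:  x_3 = 1151·2649601+92·120·276240 = 6099380351,  y_3 = 1151·276240+120·2649601 = 635904360
k=4:  x_4 = 1151·6099380351+92·120·635904360 = 14040770918401,  y_4 = 1151·635904360+120·6099380351 = 1463851560480
k=5:  x_5 = 1151·14040770918401+92·120·1463851560480 = 32321848554778751,  y_5 = 1151·1463851560480+120·14040770918401 = 3369785656320600

1151 120
2649601 276240
6099380351 635904360
14040770918401 1463851560480
32321848554778751 3369785656320600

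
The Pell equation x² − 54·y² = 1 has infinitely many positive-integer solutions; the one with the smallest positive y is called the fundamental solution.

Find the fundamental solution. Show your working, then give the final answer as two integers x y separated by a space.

485 66

d=54: √d = [7; 2,1,6,1,2,14] (ℓ=6, even), read p_5/q_5
k=0  a_k=7  p_k/q_k = 7/1
…
k=2  a_k=1  p_k/q_k = 22/3
k=3  a_k=6  p_k/q_k = 147/20
k=4  a_k=1  p_k/q_k = 169/23
k=5  a_k=2  p_k/q_k = 485/66
→ (485, 66).  Check: 485²=235225, 54·66²=235224, difference 1.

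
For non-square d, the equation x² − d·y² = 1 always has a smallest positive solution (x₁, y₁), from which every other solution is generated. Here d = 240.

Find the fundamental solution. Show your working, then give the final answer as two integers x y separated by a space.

31 2

√240 → a₀=15, period (2,30); ℓ=2 even so k=1
k=0  a_k=15  p_k/q_k = 15/1
k=1  a_k=2  p_k/q_k = 31/2
→ (31, 2).  Check: 31²=961, 240·2²=960, difference 1.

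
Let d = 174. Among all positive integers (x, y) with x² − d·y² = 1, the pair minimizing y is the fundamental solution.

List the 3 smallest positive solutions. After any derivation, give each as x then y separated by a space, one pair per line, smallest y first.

1451 110
4210801 319220
12219743051 926376330

√174 = [13; 5,4,5,26, …], period ℓ=4 (even) → k=3
k=0  a_k=13  p_k/q_k = 13/1
k=1  a_k=5  p_k/q_k = 66/5
k=2  a_k=4  p_k/q_k = 277/21
k=3  a_k=5  p_k/q_k = 1451/110
fundamental: x₁=1451, y₁=110  (since 2105401 − 174·12100 = 1)
(x_2, y_2) = (1451·1451 + 174·110·110, 1451·110 + 110·1451) = (4210801, 319220)
(x_3, y_3) = (1451·4210801 + 174·110·319220, 1451·319220 + 110·4210801) = (12219743051, 926376330)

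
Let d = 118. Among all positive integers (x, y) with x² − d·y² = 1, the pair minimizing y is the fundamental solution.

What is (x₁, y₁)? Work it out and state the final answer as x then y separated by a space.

306917 28254

[10; 1,6,3,2,10,2,3,6,1,20] for √118; ℓ=10 ⇒ convergent index 9
step 0: (10, 1)  from 10·(1,0) + (0,1)
step 1: (11, 1)  from 1·(10,1) + (1,0)
step 2: (76, 7)  from 6·(11,1) + (10,1)
…
step 4: (554, 51)  from 2·(239,22) + (76,7)
step 5: (5779, 532)  from 10·(554,51) + (239,22)
…
step 8: (264802, 24377)  from 6·(42115,3877) + (12112,1115)
step 9: (306917, 28254)  from 1·(264802,24377) + (42115,3877)
(x₁, y₁) = (306917, 28254);  306917² − 118·28254² = 1 ✓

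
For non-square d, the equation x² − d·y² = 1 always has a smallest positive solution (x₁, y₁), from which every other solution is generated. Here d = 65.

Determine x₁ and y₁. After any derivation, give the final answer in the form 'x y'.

√65 → a₀=8, period (16); ℓ=1 odd so k=1
k=0  a_k=8  p_k/q_k = 8/1
k=1  a_k=16  p_k/q_k = 129/16
(x₁, y₁) = (129, 16);  129² − 65·16² = 1 ✓

129 16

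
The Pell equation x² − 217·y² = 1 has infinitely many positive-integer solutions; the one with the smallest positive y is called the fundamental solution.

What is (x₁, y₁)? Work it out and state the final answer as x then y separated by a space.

3844063 260952

[14; 1,2,1,2,1,…,2,1,28] for √217; ℓ=16 ⇒ convergent index 15
step 0: (14, 1)  from 14·(1,0) + (0,1)
step 1: (15, 1)  from 1·(14,1) + (1,0)
step 2: (44, 3)  from 2·(15,1) + (14,1)
step 3: (59, 4)  from 1·(44,3) + (15,1)
step 4: (162, 11)  from 2·(59,4) + (44,3)
step 5: (221, 15)  from 1·(162,11) + (59,4)
step 6: (383, 26)  from 1·(221,15) + (162,11)
step 7: (3668, 249)  from 9·(383,26) + (221,15)
step 8: (15055, 1022)  from 4·(3668,249) + (383,26)
step 9: (139163, 9447)  from 9·(15055,1022) + (3668,249)
step 10: (154218, 10469)  from 1·(139163,9447) + (15055,1022)
step 11: (293381, 19916)  from 1·(154218,10469) + (139163,9447)
step 12: (740980, 50301)  from 2·(293381,19916) + (154218,10469)
…
step 14: (2809702, 190735)  from 2·(1034361,70217) + (740980,50301)
step 15: (3844063, 260952)  from 1·(2809702,190735) + (1034361,70217)
→ (3844063, 260952).  Check: 3844063²=14776820347969, 217·260952²=14776820347968, difference 1.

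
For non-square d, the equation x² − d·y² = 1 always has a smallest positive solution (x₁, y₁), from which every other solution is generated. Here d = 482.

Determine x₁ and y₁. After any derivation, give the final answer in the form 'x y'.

483 22

√482 → a₀=21, period (1,20,1,42); ℓ=4 even so k=3
k=0  a_k=21  p_k/q_k = 21/1
k=1  a_k=1  p_k/q_k = 22/1
k=2  a_k=20  p_k/q_k = 461/21
k=3  a_k=1  p_k/q_k = 483/22
(x₁, y₁) = (483, 22);  483² − 482·22² = 1 ✓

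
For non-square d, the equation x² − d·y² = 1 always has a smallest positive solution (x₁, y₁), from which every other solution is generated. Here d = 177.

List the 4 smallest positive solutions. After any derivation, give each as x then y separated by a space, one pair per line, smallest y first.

62423 4692
7793261857 585777432
972957569736599 73131969270780
121469860743542176897 9130233834994022448

√177 = [13; 3,3,2,8,2,3,3,26, …], period ℓ=8 (even) → k=7
k=0  a_k=13  p_k/q_k = 13/1
k=1  a_k=3  p_k/q_k = 40/3
…
k=3  a_k=2  p_k/q_k = 306/23
k=4  a_k=8  p_k/q_k = 2581/194
k=5  a_k=2  p_k/q_k = 5468/411
k=6  a_k=3  p_k/q_k = 18985/1427
k=7  a_k=3  p_k/q_k = 62423/4692
fundamental: x₁=62423, y₁=4692  (since 3896630929 − 177·22014864 = 1)
(x_2, y_2) = (62423·62423 + 177·4692·4692, 62423·4692 + 4692·62423) = (7793261857, 585777432)
(x_3, y_3) = (62423·7793261857 + 177·4692·585777432, 62423·585777432 + 4692·7793261857) = (972957569736599, 73131969270780)
(x_4, y_4) = (62423·972957569736599 + 177·4692·73131969270780, 62423·73131969270780 + 4692·972957569736599) = (121469860743542176897, 9130233834994022448)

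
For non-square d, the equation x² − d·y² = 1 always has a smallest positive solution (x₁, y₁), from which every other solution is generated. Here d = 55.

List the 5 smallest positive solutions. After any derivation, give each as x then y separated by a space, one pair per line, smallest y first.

√55 = [7; 2,2,2,14, …], period ℓ=4 (even) → k=3
k=0  a_k=7  p_k/q_k = 7/1
…
k=2  a_k=2  p_k/q_k = 37/5
k=3  a_k=2  p_k/q_k = 89/12
fundamental: x₁=89, y₁=12  (since 7921 − 55·144 = 1)
k=2:  x_2 = 89·89+55·12·12 = 15841,  y_2 = 89·12+12·89 = 2136
k=3:  x_3 = 89·15841+55·12·2136 = 2819609,  y_3 = 89·2136+12·15841 = 380196
k=4:  x_4 = 89·2819609+55·12·380196 = 501874561,  y_4 = 89·380196+12·2819609 = 67672752
k=5:  x_5 = 89·501874561+55·12·67672752 = 89330852249,  y_5 = 89·67672752+12·501874561 = 12045369660

89 12
15841 2136
2819609 380196
501874561 67672752
89330852249 12045369660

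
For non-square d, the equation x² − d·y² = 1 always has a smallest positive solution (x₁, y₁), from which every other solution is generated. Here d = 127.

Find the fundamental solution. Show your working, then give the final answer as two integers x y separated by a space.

4730624 419775

√127 → a₀=11, period (3,1,2,2,7,11,7,2,2,1,3,22); ℓ=12 even so k=11
i=0: a=11 ⇒ p=11, q=1
…
i=2: a=1 ⇒ p=45, q=4
…
i=7: a=7 ⇒ p=171701, q=15236
…
i=10: a=1 ⇒ p=1274561, q=113099
i=11: a=3 ⇒ p=4730624, q=419775
fundamental: x₁=4730624, y₁=419775  (since 22378803429376 − 127·176211050625 = 1)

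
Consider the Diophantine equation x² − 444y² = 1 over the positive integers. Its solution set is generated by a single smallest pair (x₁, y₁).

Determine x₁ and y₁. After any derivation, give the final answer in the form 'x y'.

295 14

√444 = [21; 14,42, …], period ℓ=2 (even) → k=1
k=0  a_k=21  p_k/q_k = 21/1
k=1  a_k=14  p_k/q_k = 295/14
→ (295, 14).  Check: 295²=87025, 444·14²=87024, difference 1.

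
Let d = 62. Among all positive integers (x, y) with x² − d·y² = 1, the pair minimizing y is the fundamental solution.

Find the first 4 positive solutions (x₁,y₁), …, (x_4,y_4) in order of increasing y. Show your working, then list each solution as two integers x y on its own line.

[7; 1,6,1,14] for √62; ℓ=4 ⇒ convergent index 3
i=0: a=7 ⇒ p=7, q=1
…
i=2: a=6 ⇒ p=55, q=7
i=3: a=1 ⇒ p=63, q=8
→ (63, 8).  Check: 63²=3969, 62·8²=3968, difference 1.
(63+8√62)^2 = 7937 + 1008√62
(63+8√62)^3 = 999999 + 127000√62
(63+8√62)^4 = 125991937 + 16000992√62

63 8
7937 1008
999999 127000
125991937 16000992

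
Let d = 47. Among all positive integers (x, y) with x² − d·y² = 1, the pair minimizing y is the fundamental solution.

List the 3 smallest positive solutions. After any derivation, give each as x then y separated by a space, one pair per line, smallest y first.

48 7
4607 672
442224 64505

√47 = [6; 1,5,1,12, …], period ℓ=4 (even) → k=3
step 0: (6, 1)  from 6·(1,0) + (0,1)
…
step 2: (41, 6)  from 5·(7,1) + (6,1)
step 3: (48, 7)  from 1·(41,6) + (7,1)
(x₁, y₁) = (48, 7);  48² − 47·7² = 1 ✓
(x_2, y_2) = (48·48 + 47·7·7, 48·7 + 7·48) = (4607, 672)
(x_3, y_3) = (48·4607 + 47·7·672, 48·672 + 7·4607) = (442224, 64505)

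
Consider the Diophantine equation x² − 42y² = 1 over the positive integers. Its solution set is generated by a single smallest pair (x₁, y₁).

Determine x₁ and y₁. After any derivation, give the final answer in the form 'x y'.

[6; 2,12] for √42; ℓ=2 ⇒ convergent index 1
step 0: (6, 1)  from 6·(1,0) + (0,1)
step 1: (13, 2)  from 2·(6,1) + (1,0)
fundamental: x₁=13, y₁=2  (since 169 − 42·4 = 1)

13 2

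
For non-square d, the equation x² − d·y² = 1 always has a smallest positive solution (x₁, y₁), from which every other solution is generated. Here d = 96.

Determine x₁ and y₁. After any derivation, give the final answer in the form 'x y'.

√96 → a₀=9, period (1,3,1,18); ℓ=4 even so k=3
k=0  a_k=9  p_k/q_k = 9/1
…
k=2  a_k=3  p_k/q_k = 39/4
k=3  a_k=1  p_k/q_k = 49/5
→ (49, 5).  Check: 49²=2401, 96·5²=2400, difference 1.

49 5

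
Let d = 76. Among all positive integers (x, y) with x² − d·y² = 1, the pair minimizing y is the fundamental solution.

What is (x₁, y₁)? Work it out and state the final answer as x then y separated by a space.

57799 6630

[8; 1,2,1,1,5,4,5,1,1,2,1,16] for √76; ℓ=12 ⇒ convergent index 11
step 0: (8, 1)  from 8·(1,0) + (0,1)
…
step 2: (26, 3)  from 2·(9,1) + (8,1)
step 3: (35, 4)  from 1·(26,3) + (9,1)
…
step 5: (340, 39)  from 5·(61,7) + (35,4)
…
step 7: (7445, 854)  from 5·(1421,163) + (340,39)
step 8: (8866, 1017)  from 1·(7445,854) + (1421,163)
step 9: (16311, 1871)  from 1·(8866,1017) + (7445,854)
step 10: (41488, 4759)  from 2·(16311,1871) + (8866,1017)
step 11: (57799, 6630)  from 1·(41488,4759) + (16311,1871)
→ (57799, 6630).  Check: 57799²=3340724401, 76·6630²=3340724400, difference 1.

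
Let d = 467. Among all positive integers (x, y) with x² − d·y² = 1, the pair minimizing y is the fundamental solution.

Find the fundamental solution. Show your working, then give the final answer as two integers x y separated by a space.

1625626 75225

d=467: √d = [21; 1,1,1,1,3,…,1,1,42] (ℓ=14, even), read p_13/q_13
step 0: (21, 1)  from 21·(1,0) + (0,1)
step 1: (22, 1)  from 1·(21,1) + (1,0)
…
step 3: (65, 3)  from 1·(43,2) + (22,1)
…
step 7: (27164, 1257)  from 21·(1275,59) + (389,18)
step 8: (82767, 3830)  from 3·(27164,1257) + (1275,59)
…
step 11: (633697, 29324)  from 1·(358232,16577) + (275465,12747)
step 12: (991929, 45901)  from 1·(633697,29324) + (358232,16577)
step 13: (1625626, 75225)  from 1·(991929,45901) + (633697,29324)
fundamental: x₁=1625626, y₁=75225  (since 2642659891876 − 467·5658800625 = 1)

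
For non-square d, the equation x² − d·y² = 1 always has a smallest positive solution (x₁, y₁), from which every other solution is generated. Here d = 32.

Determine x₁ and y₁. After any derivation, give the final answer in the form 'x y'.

d=32: √d = [5; 1,1,1,10] (ℓ=4, even), read p_3/q_3
step 0: (5, 1)  from 5·(1,0) + (0,1)
…
step 2: (11, 2)  from 1·(6,1) + (5,1)
step 3: (17, 3)  from 1·(11,2) + (6,1)
(x₁, y₁) = (17, 3);  17² − 32·3² = 1 ✓

17 3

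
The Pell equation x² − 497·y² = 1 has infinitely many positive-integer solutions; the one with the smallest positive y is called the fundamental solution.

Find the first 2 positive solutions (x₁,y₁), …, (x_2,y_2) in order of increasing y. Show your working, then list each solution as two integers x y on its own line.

[22; 3,2,2,5,6,5,2,2,3,44] for √497; ℓ=10 ⇒ convergent index 9
a_0=22:  p_0=22·1+0=22,  q_0=22·0+1=1
…
a_2=2:  p_2=2·67+22=156,  q_2=2·3+1=7
…
a_5=6:  p_5=6·2051+379=12685,  q_5=6·92+17=569
…
a_7=2:  p_7=2·65476+12685=143637,  q_7=2·2937+569=6443
a_8=2:  p_8=2·143637+65476=352750,  q_8=2·6443+2937=15823
a_9=3:  p_9=3·352750+143637=1201887,  q_9=3·15823+6443=53912
→ (1201887, 53912).  Check: 1201887²=1444532360769, 497·53912²=1444532360768, difference 1.
k=2:  x_2 = 1201887·1201887+497·53912·53912 = 2889064721537,  y_2 = 1201887·53912+53912·1201887 = 129592263888

1201887 53912
2889064721537 129592263888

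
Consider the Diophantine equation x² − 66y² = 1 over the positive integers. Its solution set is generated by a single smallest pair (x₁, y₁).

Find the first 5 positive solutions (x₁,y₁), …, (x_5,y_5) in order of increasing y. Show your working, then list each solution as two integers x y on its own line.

65 8
8449 1040
1098305 135192
142771201 17573920
18559157825 2284474408

[8; 8,16] for √66; ℓ=2 ⇒ convergent index 1
i=0: a=8 ⇒ p=8, q=1
i=1: a=8 ⇒ p=65, q=8
fundamental: x₁=65, y₁=8  (since 4225 − 66·64 = 1)
(x_2, y_2) = (65·65 + 66·8·8, 65·8 + 8·65) = (8449, 1040)
(x_3, y_3) = (65·8449 + 66·8·1040, 65·1040 + 8·8449) = (1098305, 135192)
(x_4, y_4) = (65·1098305 + 66·8·135192, 65·135192 + 8·1098305) = (142771201, 17573920)
(x_5, y_5) = (65·142771201 + 66·8·17573920, 65·17573920 + 8·142771201) = (18559157825, 2284474408)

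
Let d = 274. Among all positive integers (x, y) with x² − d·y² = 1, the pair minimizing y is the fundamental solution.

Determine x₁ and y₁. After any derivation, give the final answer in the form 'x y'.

d=274: √d = [16; 1,1,4,4,1,1,32] (ℓ=7, odd), read p_13/q_13
step 0: (16, 1)  from 16·(1,0) + (0,1)
step 1: (17, 1)  from 1·(16,1) + (1,0)
step 2: (33, 2)  from 1·(17,1) + (16,1)
step 3: (149, 9)  from 4·(33,2) + (17,1)
…
step 7: (45802, 2767)  from 32·(1407,85) + (778,47)
step 8: (47209, 2852)  from 1·(45802,2767) + (1407,85)
step 9: (93011, 5619)  from 1·(47209,2852) + (45802,2767)
step 10: (419253, 25328)  from 4·(93011,5619) + (47209,2852)
step 11: (1770023, 106931)  from 4·(419253,25328) + (93011,5619)
step 12: (2189276, 132259)  from 1·(1770023,106931) + (419253,25328)
step 13: (3959299, 239190)  from 1·(2189276,132259) + (1770023,106931)
fundamental: x₁=3959299, y₁=239190  (since 15676048571401 − 274·57211856100 = 1)

3959299 239190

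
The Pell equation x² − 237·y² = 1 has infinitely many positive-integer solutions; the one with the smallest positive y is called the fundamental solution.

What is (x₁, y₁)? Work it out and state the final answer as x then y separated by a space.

228151 14820

√237 = [15; 2,1,1,7,10,7,1,1,2,30, …], period ℓ=10 (even) → k=9
a_0=15:  p_0=15·1+0=15,  q_0=15·0+1=1
…
a_6=7:  p_6=7·5927+585=42074,  q_6=7·385+38=2733
a_7=1:  p_7=1·42074+5927=48001,  q_7=1·2733+385=3118
a_8=1:  p_8=1·48001+42074=90075,  q_8=1·3118+2733=5851
a_9=2:  p_9=2·90075+48001=228151,  q_9=2·5851+3118=14820
→ (228151, 14820).  Check: 228151²=52052878801, 237·14820²=52052878800, difference 1.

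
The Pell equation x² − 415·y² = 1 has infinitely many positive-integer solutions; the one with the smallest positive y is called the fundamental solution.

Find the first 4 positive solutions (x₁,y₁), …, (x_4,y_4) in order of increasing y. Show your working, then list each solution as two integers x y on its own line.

18412804 903849
678062702284831 33284788965192
24970071273761872339444 1225732590794885332887
919538056459614718055705397121 45138347901436822389057205104

d=415: √d = [20; 2,1,2,4,6,…,1,2,40] (ℓ=16, even), read p_15/q_15
a_0=20:  p_0=20·1+0=20,  q_0=20·0+1=1
…
a_12=4:  p_12=4·508372+77473=2110961,  q_12=4·24955+3803=103623
…
a_14=1:  p_14=1·4730294+2110961=6841255,  q_14=1·232201+103623=335824
a_15=2:  p_15=2·6841255+4730294=18412804,  q_15=2·335824+232201=903849
(x₁, y₁) = (18412804, 903849);  18412804² − 415·903849² = 1 ✓
k=2:  x_2 = 18412804·18412804+415·903849·903849 = 678062702284831,  y_2 = 18412804·903849+903849·18412804 = 33284788965192
k=3:  x_3 = 18412804·678062702284831+415·903849·33284788965192 = 24970071273761872339444,  y_3 = 18412804·33284788965192+903849·678062702284831 = 1225732590794885332887
k=4:  x_4 = 18412804·24970071273761872339444+415·903849·1225732590794885332887 = 919538056459614718055705397121,  y_4 = 18412804·1225732590794885332887+903849·24970071273761872339444 = 45138347901436822389057205104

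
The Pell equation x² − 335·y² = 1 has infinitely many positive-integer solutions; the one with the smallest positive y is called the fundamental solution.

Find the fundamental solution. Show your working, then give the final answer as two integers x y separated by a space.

√335 = [18; 3,3,3,36, …], period ℓ=4 (even) → k=3
step 0: (18, 1)  from 18·(1,0) + (0,1)
step 1: (55, 3)  from 3·(18,1) + (1,0)
step 2: (183, 10)  from 3·(55,3) + (18,1)
step 3: (604, 33)  from 3·(183,10) + (55,3)
fundamental: x₁=604, y₁=33  (since 364816 − 335·1089 = 1)

604 33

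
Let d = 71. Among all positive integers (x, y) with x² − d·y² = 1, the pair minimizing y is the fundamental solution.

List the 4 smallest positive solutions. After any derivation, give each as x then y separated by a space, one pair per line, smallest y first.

√71 = [8; 2,2,1,7,1,2,2,16, …], period ℓ=8 (even) → k=7
i=0: a=8 ⇒ p=8, q=1
…
i=5: a=1 ⇒ p=514, q=61
i=6: a=2 ⇒ p=1483, q=176
i=7: a=2 ⇒ p=3480, q=413
(x₁, y₁) = (3480, 413);  3480² − 71·413² = 1 ✓
(3480+413√71)^2 = 24220799 + 2874480√71
(3480+413√71)^3 = 168576757560 + 20006380387√71
(3480+413√71)^4 = 1173294208396801 + 139244404619040√71

3480 413
24220799 2874480
168576757560 20006380387
1173294208396801 139244404619040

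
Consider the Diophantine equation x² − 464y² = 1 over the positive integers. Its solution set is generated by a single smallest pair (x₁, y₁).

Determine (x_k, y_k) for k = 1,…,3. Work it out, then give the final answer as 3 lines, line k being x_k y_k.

9801 455
192119201 8918910
3765920568201 174828473365

[21; 1,1,5,1,1,1,5,1,1,42] for √464; ℓ=10 ⇒ convergent index 9
a_0=21:  p_0=21·1+0=21,  q_0=21·0+1=1
a_1=1:  p_1=1·21+1=22,  q_1=1·1+0=1
…
a_3=5:  p_3=5·43+22=237,  q_3=5·2+1=11
a_4=1:  p_4=1·237+43=280,  q_4=1·11+2=13
a_5=1:  p_5=1·280+237=517,  q_5=1·13+11=24
…
a_7=5:  p_7=5·797+517=4502,  q_7=5·37+24=209
a_8=1:  p_8=1·4502+797=5299,  q_8=1·209+37=246
a_9=1:  p_9=1·5299+4502=9801,  q_9=1·246+209=455
→ (9801, 455).  Check: 9801²=96059601, 464·455²=96059600, difference 1.
(9801+455√464)^2 = 192119201 + 8918910√464
(9801+455√464)^3 = 3765920568201 + 174828473365√464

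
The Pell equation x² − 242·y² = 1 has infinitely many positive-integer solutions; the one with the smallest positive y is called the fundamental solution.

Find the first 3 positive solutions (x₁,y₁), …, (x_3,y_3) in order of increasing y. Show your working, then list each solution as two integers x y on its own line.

19601 1260
768398401 49394520
30122754096401 1936363971780

√242 = [15; 1,1,3,1,14,1,3,1,1,30, …], period ℓ=10 (even) → k=9
k=0  a_k=15  p_k/q_k = 15/1
…
k=2  a_k=1  p_k/q_k = 31/2
k=3  a_k=3  p_k/q_k = 109/7
…
k=5  a_k=14  p_k/q_k = 2069/133
k=6  a_k=1  p_k/q_k = 2209/142
k=7  a_k=3  p_k/q_k = 8696/559
k=8  a_k=1  p_k/q_k = 10905/701
k=9  a_k=1  p_k/q_k = 19601/1260
fundamental: x₁=19601, y₁=1260  (since 384199201 − 242·1587600 = 1)
k=2:  x_2 = 19601·19601+242·1260·1260 = 768398401,  y_2 = 19601·1260+1260·19601 = 49394520
k=3:  x_3 = 19601·768398401+242·1260·49394520 = 30122754096401,  y_3 = 19601·49394520+1260·768398401 = 1936363971780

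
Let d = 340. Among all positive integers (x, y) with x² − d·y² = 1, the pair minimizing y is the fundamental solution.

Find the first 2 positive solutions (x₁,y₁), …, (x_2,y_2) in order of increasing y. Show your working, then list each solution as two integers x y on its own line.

285769 15498
163327842721 8857695924

√340 = [18; 2,3,1,1,1,…,3,2,36, …], period ℓ=14 (even) → k=13
step 0: (18, 1)  from 18·(1,0) + (0,1)
step 1: (37, 2)  from 2·(18,1) + (1,0)
step 2: (129, 7)  from 3·(37,2) + (18,1)
step 3: (166, 9)  from 1·(129,7) + (37,2)
step 4: (295, 16)  from 1·(166,9) + (129,7)
…
step 6: (756, 41)  from 1·(461,25) + (295,16)
step 7: (6509, 353)  from 8·(756,41) + (461,25)
…
step 9: (13774, 747)  from 1·(7265,394) + (6509,353)
…
step 12: (125478, 6805)  from 3·(34813,1888) + (21039,1141)
step 13: (285769, 15498)  from 2·(125478,6805) + (34813,1888)
fundamental: x₁=285769, y₁=15498  (since 81663921361 − 340·240188004 = 1)
(285769+15498√340)^2 = 163327842721 + 8857695924√340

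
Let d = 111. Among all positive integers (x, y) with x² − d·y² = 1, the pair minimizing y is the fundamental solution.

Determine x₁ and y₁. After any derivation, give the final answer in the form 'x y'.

295 28

d=111: √d = [10; 1,1,6,1,1,20] (ℓ=6, even), read p_5/q_5
a_0=10:  p_0=10·1+0=10,  q_0=10·0+1=1
a_1=1:  p_1=1·10+1=11,  q_1=1·1+0=1
…
a_3=6:  p_3=6·21+11=137,  q_3=6·2+1=13
a_4=1:  p_4=1·137+21=158,  q_4=1·13+2=15
a_5=1:  p_5=1·158+137=295,  q_5=1·15+13=28
fundamental: x₁=295, y₁=28  (since 87025 − 111·784 = 1)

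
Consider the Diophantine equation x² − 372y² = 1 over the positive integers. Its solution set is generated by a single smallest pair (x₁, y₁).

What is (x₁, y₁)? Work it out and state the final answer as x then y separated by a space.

12151 630

√372 → a₀=19, period (3,2,12,2,3,38); ℓ=6 even so k=5
step 0: (19, 1)  from 19·(1,0) + (0,1)
step 1: (58, 3)  from 3·(19,1) + (1,0)
…
step 4: (3491, 181)  from 2·(1678,87) + (135,7)
step 5: (12151, 630)  from 3·(3491,181) + (1678,87)
fundamental: x₁=12151, y₁=630  (since 147646801 − 372·396900 = 1)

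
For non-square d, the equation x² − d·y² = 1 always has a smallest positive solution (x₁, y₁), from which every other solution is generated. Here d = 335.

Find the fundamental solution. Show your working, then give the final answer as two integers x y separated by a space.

√335 → a₀=18, period (3,3,3,36); ℓ=4 even so k=3
step 0: (18, 1)  from 18·(1,0) + (0,1)
…
step 2: (183, 10)  from 3·(55,3) + (18,1)
step 3: (604, 33)  from 3·(183,10) + (55,3)
→ (604, 33).  Check: 604²=364816, 335·33²=364815, difference 1.

604 33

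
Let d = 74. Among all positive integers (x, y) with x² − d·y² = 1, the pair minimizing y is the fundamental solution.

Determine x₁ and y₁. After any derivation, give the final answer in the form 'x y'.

√74 = [8; 1,1,1,1,16, …], period ℓ=5 (odd) → k=9
a_0=8:  p_0=8·1+0=8,  q_0=8·0+1=1
…
a_2=1:  p_2=1·9+8=17,  q_2=1·1+1=2
a_3=1:  p_3=1·17+9=26,  q_3=1·2+1=3
…
a_6=1:  p_6=1·714+43=757,  q_6=1·83+5=88
…
a_8=1:  p_8=1·1471+757=2228,  q_8=1·171+88=259
a_9=1:  p_9=1·2228+1471=3699,  q_9=1·259+171=430
fundamental: x₁=3699, y₁=430  (since 13682601 − 74·184900 = 1)

3699 430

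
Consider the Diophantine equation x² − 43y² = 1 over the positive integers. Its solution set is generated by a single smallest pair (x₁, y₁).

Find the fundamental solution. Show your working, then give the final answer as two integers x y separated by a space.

[6; 1,1,3,1,5,1,3,1,1,12] for √43; ℓ=10 ⇒ convergent index 9
k=0  a_k=6  p_k/q_k = 6/1
…
k=3  a_k=3  p_k/q_k = 46/7
…
k=7  a_k=3  p_k/q_k = 1541/235
k=8  a_k=1  p_k/q_k = 1941/296
k=9  a_k=1  p_k/q_k = 3482/531
(x₁, y₁) = (3482, 531);  3482² − 43·531² = 1 ✓

3482 531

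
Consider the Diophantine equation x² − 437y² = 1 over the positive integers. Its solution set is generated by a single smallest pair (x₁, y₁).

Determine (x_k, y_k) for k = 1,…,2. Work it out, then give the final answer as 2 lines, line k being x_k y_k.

√437 → a₀=20, period (1,9,2,9,1,40); ℓ=6 even so k=5
k=0  a_k=20  p_k/q_k = 20/1
k=1  a_k=1  p_k/q_k = 21/1
k=2  a_k=9  p_k/q_k = 209/10
k=3  a_k=2  p_k/q_k = 439/21
k=4  a_k=9  p_k/q_k = 4160/199
k=5  a_k=1  p_k/q_k = 4599/220
(x₁, y₁) = (4599, 220);  4599² − 437·220² = 1 ✓
(4599+220√437)^2 = 42301601 + 2023560√437

4599 220
42301601 2023560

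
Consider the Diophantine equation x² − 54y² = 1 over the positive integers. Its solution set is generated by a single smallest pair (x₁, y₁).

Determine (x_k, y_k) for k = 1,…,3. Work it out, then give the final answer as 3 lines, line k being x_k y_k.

√54 = [7; 2,1,6,1,2,14, …], period ℓ=6 (even) → k=5
step 0: (7, 1)  from 7·(1,0) + (0,1)
step 1: (15, 2)  from 2·(7,1) + (1,0)
step 2: (22, 3)  from 1·(15,2) + (7,1)
step 3: (147, 20)  from 6·(22,3) + (15,2)
step 4: (169, 23)  from 1·(147,20) + (22,3)
step 5: (485, 66)  from 2·(169,23) + (147,20)
→ (485, 66).  Check: 485²=235225, 54·66²=235224, difference 1.
k=2:  x_2 = 485·485+54·66·66 = 470449,  y_2 = 485·66+66·485 = 64020
k=3:  x_3 = 485·470449+54·66·64020 = 456335045,  y_3 = 485·64020+66·470449 = 62099334

485 66
470449 64020
456335045 62099334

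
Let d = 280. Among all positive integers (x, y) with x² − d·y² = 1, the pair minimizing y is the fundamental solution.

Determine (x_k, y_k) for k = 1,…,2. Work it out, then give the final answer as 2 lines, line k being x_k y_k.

251 15
126001 7530

[16; 1,2,1,2,1,32] for √280; ℓ=6 ⇒ convergent index 5
step 0: (16, 1)  from 16·(1,0) + (0,1)
step 1: (17, 1)  from 1·(16,1) + (1,0)
step 2: (50, 3)  from 2·(17,1) + (16,1)
step 3: (67, 4)  from 1·(50,3) + (17,1)
step 4: (184, 11)  from 2·(67,4) + (50,3)
step 5: (251, 15)  from 1·(184,11) + (67,4)
(x₁, y₁) = (251, 15);  251² − 280·15² = 1 ✓
(x_2, y_2) = (251·251 + 280·15·15, 251·15 + 15·251) = (126001, 7530)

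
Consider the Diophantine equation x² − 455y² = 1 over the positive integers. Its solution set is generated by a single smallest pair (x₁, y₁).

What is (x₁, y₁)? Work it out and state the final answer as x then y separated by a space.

√455 = [21; 3,42, …], period ℓ=2 (even) → k=1
a_0=21:  p_0=21·1+0=21,  q_0=21·0+1=1
a_1=3:  p_1=3·21+1=64,  q_1=3·1+0=3
→ (64, 3).  Check: 64²=4096, 455·3²=4095, difference 1.

64 3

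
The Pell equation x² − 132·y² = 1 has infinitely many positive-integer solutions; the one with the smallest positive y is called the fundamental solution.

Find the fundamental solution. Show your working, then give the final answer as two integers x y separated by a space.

√132 = [11; 2,22, …], period ℓ=2 (even) → k=1
k=0  a_k=11  p_k/q_k = 11/1
k=1  a_k=2  p_k/q_k = 23/2
fundamental: x₁=23, y₁=2  (since 529 − 132·4 = 1)

23 2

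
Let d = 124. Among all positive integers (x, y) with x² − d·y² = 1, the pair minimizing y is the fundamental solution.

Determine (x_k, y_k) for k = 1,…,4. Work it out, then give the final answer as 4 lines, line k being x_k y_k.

4620799 414960
42703566796801 3834893506080
394649197502177907199 35440544156001500880
3647189234337689639247667201 327527261991011323636100160

√124 = [11; 7,2,1,1,1,…,2,7,22, …], period ℓ=16 (even) → k=15
step 0: (11, 1)  from 11·(1,0) + (0,1)
step 1: (78, 7)  from 7·(11,1) + (1,0)
…
step 3: (245, 22)  from 1·(167,15) + (78,7)
step 4: (412, 37)  from 1·(245,22) + (167,15)
step 5: (657, 59)  from 1·(412,37) + (245,22)
step 6: (2383, 214)  from 3·(657,59) + (412,37)
…
step 8: (14543, 1306)  from 4·(3040,273) + (2383,214)
step 9: (17583, 1579)  from 1·(14543,1306) + (3040,273)
…
step 12: (152167, 13665)  from 1·(84875,7622) + (67292,6043)
step 13: (237042, 21287)  from 1·(152167,13665) + (84875,7622)
step 14: (626251, 56239)  from 2·(237042,21287) + (152167,13665)
step 15: (4620799, 414960)  from 7·(626251,56239) + (237042,21287)
(x₁, y₁) = (4620799, 414960);  4620799² − 124·414960² = 1 ✓
(x_2, y_2) = (4620799·4620799 + 124·414960·414960, 4620799·414960 + 414960·4620799) = (42703566796801, 3834893506080)
(x_3, y_3) = (4620799·42703566796801 + 124·414960·3834893506080, 4620799·3834893506080 + 414960·42703566796801) = (394649197502177907199, 35440544156001500880)
(x_4, y_4) = (4620799·394649197502177907199 + 124·414960·35440544156001500880, 4620799·35440544156001500880 + 414960·394649197502177907199) = (3647189234337689639247667201, 327527261991011323636100160)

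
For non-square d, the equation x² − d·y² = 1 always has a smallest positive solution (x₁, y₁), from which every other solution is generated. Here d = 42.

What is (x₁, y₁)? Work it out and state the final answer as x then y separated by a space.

[6; 2,12] for √42; ℓ=2 ⇒ convergent index 1
a_0=6:  p_0=6·1+0=6,  q_0=6·0+1=1
a_1=2:  p_1=2·6+1=13,  q_1=2·1+0=2
fundamental: x₁=13, y₁=2  (since 169 − 42·4 = 1)

13 2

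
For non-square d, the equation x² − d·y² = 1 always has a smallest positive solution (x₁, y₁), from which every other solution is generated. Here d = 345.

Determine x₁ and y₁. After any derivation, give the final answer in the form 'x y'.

6761 364

√345 → a₀=18, period (1,1,2,1,6,1,2,1,1,36); ℓ=10 even so k=9
i=0: a=18 ⇒ p=18, q=1
…
i=2: a=1 ⇒ p=37, q=2
i=3: a=2 ⇒ p=93, q=5
…
i=7: a=2 ⇒ p=2879, q=155
i=8: a=1 ⇒ p=3882, q=209
i=9: a=1 ⇒ p=6761, q=364
fundamental: x₁=6761, y₁=364  (since 45711121 − 345·132496 = 1)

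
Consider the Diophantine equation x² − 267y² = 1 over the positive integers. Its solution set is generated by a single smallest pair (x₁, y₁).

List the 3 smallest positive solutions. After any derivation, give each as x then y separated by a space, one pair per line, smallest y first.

√267 → a₀=16, period (2,1,15,1,2,32); ℓ=6 even so k=5
i=0: a=16 ⇒ p=16, q=1
…
i=2: a=1 ⇒ p=49, q=3
i=3: a=15 ⇒ p=768, q=47
i=4: a=1 ⇒ p=817, q=50
i=5: a=2 ⇒ p=2402, q=147
→ (2402, 147).  Check: 2402²=5769604, 267·147²=5769603, difference 1.
k=2:  x_2 = 2402·2402+267·147·147 = 11539207,  y_2 = 2402·147+147·2402 = 706188
k=3:  x_3 = 2402·11539207+267·147·706188 = 55434348026,  y_3 = 2402·706188+147·11539207 = 3392527005

2402 147
11539207 706188
55434348026 3392527005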